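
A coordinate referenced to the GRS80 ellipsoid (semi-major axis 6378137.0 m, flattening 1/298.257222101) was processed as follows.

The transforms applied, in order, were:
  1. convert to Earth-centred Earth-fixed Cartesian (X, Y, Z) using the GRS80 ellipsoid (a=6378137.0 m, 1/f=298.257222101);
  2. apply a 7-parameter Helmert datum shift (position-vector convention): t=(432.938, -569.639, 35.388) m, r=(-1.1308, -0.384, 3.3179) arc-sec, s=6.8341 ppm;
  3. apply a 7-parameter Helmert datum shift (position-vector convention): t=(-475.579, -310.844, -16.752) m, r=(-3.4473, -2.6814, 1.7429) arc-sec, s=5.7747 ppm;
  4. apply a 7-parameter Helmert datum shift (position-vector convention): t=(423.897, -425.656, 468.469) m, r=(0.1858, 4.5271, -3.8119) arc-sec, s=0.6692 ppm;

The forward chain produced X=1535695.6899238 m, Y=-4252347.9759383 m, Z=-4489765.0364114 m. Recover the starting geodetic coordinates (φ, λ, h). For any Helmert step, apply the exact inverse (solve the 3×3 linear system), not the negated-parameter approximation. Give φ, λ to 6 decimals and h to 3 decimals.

φ=-45.005461°, λ=-70.141766°, h=3527.630 m

start: X=1535695.6899, Y=-4252347.9759, Z=-4489765.0364 m
→ Helmert⁻¹: X=1535447.8939, Y=-4251895.1432, Z=-4490192.9705
→ Helmert⁻¹: X=1535820.3069, Y=-4251497.6798, Z=-4490241.3098
→ Helmert⁻¹: X=1535300.1381, Y=-4250899.0691, Z=-4490272.1738
→ geod (Bowring, a=6378137.000): φ=-45.00546100°, λ=-70.14176600°, h=3527.6300 m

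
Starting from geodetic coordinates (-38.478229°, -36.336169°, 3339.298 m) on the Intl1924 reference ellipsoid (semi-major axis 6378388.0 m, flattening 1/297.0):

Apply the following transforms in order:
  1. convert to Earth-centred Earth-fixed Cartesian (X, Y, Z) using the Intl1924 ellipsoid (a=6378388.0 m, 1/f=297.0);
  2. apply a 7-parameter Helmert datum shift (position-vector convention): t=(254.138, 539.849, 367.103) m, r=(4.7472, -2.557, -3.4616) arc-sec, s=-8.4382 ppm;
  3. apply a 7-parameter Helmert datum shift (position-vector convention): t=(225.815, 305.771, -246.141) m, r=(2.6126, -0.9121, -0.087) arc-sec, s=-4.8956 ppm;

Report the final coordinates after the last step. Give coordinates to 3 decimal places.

start: φ=-38.478229°, λ=-36.336169°, h=3339.298 m
→ ECEF (a=6378388.000, f=1/297.0): X=4029714.8216, Y=-2964038.1120, Z=-3949280.1265
→ Helmert 7p (PV): X=4029934.1707, Y=-2963449.9870, Z=-3948897.9610
→ Helmert 7p (PV): X=4030156.4687, Y=-2963081.3905, Z=-3949144.4852

X=4030156.469 m, Y=-2963081.390 m, Z=-3949144.485 m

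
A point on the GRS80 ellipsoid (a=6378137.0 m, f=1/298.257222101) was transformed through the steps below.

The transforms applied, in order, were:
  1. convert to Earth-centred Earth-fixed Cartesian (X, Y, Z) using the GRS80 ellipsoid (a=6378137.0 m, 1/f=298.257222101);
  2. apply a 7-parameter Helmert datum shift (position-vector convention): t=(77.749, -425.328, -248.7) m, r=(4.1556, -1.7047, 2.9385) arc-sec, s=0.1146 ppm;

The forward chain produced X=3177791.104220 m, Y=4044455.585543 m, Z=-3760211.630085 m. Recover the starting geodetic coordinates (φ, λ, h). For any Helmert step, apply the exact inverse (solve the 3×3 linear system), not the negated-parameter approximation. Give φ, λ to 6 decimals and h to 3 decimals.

start: X=3177791.1042, Y=4044455.5855, Z=-3760211.6301 m
→ Helmert⁻¹: X=3177739.5382, Y=4044759.4253, Z=-3760070.2514
→ geod (Bowring, a=6378137.000): φ=-36.35026400°, λ=51.84527600°, h=852.4760 m

φ=-36.350264°, λ=51.845276°, h=852.476 m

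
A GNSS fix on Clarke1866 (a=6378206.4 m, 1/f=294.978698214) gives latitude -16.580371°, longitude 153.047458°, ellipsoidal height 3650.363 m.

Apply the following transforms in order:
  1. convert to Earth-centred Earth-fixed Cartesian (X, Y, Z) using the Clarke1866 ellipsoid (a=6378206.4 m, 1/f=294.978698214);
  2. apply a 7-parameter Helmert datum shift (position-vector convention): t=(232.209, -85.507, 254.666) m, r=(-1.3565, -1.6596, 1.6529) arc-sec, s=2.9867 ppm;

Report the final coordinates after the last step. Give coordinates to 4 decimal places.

start: φ=-16.580371°, λ=153.047458°, h=3650.363 m
→ ECEF (a=6378206.400, f=1/294.978698214): X=-5453643.3653, Y=2773082.4927, Z=-1809305.7586
→ Helmert 7p (PV): X=-5453435.1091, Y=2772949.6663, Z=-1809118.6137

X=-5453435.1091 m, Y=2772949.6663 m, Z=-1809118.6137 m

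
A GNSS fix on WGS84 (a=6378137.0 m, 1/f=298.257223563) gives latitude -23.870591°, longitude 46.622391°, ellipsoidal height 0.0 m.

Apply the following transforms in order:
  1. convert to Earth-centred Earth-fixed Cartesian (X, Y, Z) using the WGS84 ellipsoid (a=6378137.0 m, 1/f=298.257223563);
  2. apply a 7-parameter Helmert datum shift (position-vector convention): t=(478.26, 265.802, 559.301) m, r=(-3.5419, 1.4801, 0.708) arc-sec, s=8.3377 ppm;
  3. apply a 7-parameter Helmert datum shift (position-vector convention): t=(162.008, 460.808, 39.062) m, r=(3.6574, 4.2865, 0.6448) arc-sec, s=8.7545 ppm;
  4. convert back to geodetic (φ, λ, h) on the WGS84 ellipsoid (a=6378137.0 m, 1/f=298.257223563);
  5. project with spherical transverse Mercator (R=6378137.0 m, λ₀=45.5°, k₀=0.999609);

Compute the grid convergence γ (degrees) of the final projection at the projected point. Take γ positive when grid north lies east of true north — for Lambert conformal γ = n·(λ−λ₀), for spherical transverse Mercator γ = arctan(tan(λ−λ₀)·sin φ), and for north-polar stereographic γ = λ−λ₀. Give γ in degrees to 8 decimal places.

start: φ=-23.870591°, λ=46.622391°, h=0.000 m
→ ECEF (a=6378137.000, f=1/298.257223563): X=4008022.0090, Y=4241683.6619, Z=-2565183.0121
→ Helmert 7p (PV): X=4008500.7199, Y=4241954.5386, Z=-2564746.6967
→ Helmert 7p (PV): X=4008631.2597, Y=4242510.4912, Z=-2564738.1741
→ geod (Bowring, a=6378137.000): φ=-23.86319442°, λ=46.62361843°, h=752.2527 m
→ into tm (λ₀=45.5°): φ=-23.86319442°, λ−λ₀=1.12361843°
convergence γ = -0.45461330°

-0.45461330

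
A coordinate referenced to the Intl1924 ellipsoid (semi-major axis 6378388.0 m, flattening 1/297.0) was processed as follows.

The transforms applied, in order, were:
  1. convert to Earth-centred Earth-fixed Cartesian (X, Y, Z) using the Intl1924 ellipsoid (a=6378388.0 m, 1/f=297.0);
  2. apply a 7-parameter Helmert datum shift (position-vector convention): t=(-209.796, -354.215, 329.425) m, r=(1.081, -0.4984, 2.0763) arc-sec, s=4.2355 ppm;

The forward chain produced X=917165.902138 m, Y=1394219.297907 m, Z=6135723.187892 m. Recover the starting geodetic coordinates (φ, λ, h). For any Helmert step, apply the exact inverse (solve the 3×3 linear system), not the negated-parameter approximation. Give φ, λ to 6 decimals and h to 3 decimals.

start: X=917165.9021, Y=1394219.2979, Z=6135723.1879 m
→ Helmert⁻¹: X=917400.6758, Y=1394590.5259, Z=6135358.2510
→ geod (Bowring, a=6378388.000): φ=74.87724300°, λ=56.66196200°, h=5.1410 m

φ=74.877243°, λ=56.661962°, h=5.141 m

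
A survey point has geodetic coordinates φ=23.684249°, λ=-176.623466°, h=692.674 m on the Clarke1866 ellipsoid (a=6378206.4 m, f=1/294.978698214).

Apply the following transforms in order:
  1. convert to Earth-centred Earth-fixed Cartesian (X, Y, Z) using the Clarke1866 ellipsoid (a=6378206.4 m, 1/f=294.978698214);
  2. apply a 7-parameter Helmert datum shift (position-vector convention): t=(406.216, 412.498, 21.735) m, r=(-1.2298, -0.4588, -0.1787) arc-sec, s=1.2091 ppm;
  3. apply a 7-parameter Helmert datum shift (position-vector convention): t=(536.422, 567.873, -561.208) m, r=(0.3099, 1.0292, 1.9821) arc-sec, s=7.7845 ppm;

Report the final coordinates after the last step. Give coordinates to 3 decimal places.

X=-5833769.633 m, Y=-343307.619 m, Z=2545928.430 m

start: φ=23.684249°, λ=-176.623466°, h=692.674 m
→ ECEF (a=6378206.400, f=1/294.978698214): X=-5834669.8471, Y=-344245.2437, Z=2546427.3321
→ Helmert 7p (PV): X=-5834276.6481, Y=-343812.9246, Z=2546441.2202
→ Helmert 7p (PV): X=-5833769.6330, Y=-343307.6187, Z=2545928.4300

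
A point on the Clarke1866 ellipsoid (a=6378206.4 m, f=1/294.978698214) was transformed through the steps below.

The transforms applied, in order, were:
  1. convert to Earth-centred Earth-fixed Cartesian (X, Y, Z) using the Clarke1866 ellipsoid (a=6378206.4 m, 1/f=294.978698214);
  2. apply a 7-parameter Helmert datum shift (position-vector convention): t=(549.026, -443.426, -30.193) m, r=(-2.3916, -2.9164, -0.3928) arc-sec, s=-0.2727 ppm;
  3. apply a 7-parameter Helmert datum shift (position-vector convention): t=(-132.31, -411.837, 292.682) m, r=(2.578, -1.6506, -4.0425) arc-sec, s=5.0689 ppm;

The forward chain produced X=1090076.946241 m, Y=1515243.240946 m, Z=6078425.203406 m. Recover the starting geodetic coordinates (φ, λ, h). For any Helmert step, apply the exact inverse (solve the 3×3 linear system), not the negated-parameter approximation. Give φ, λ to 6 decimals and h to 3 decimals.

φ=73.032487°, λ=54.292172°, h=-13.072 m

start: X=1090076.9462, Y=1515243.2409, Z=6078425.2034 m
→ Helmert⁻¹: X=1090222.6624, Y=1515744.7289, Z=6078074.0433
→ Helmert⁻¹: X=1089756.9854, Y=1516120.1692, Z=6078108.0647
→ geod (Bowring, a=6378206.400): φ=73.03248700°, λ=54.29217200°, h=-13.0720 m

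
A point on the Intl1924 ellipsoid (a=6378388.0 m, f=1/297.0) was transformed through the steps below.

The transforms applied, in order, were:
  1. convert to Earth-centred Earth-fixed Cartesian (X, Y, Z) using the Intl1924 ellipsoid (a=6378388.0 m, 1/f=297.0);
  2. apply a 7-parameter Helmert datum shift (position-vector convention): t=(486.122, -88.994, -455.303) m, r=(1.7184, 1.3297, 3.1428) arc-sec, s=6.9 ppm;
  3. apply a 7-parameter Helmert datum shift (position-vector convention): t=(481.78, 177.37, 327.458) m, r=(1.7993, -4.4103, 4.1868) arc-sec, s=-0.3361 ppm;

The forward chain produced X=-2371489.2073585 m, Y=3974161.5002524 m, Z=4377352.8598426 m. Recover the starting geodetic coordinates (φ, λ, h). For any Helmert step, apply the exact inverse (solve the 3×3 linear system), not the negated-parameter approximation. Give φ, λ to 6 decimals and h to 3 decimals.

start: X=-2371489.2074, Y=3974161.5003, Z=4377352.8598 m
→ Helmert⁻¹: X=-2371797.5294, Y=3974071.7911, Z=4377042.9193
→ Helmert⁻¹: X=-2372234.9482, Y=3974205.9772, Z=4377419.6157
→ geod (Bowring, a=6378388.000): φ=43.59674400°, λ=120.83331100°, h=2306.1220 m

φ=43.596744°, λ=120.833311°, h=2306.122 m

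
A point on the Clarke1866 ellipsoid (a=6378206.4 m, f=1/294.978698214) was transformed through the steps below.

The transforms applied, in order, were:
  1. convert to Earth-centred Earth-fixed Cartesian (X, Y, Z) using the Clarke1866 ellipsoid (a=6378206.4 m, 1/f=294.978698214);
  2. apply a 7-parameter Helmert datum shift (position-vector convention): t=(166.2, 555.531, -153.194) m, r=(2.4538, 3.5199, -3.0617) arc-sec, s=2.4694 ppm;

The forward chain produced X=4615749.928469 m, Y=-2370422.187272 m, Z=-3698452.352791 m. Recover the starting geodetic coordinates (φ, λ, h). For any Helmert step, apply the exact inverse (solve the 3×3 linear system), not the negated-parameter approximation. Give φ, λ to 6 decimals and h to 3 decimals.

start: X=4615749.9285, Y=-2370422.1873, Z=-3698452.3528 m
→ Helmert⁻¹: X=4615670.6334, Y=-2370947.3454, Z=-3698183.0544
→ geod (Bowring, a=6378206.400): φ=-35.66139000°, λ=-27.18836100°, h=1100.0860 m

φ=-35.661390°, λ=-27.188361°, h=1100.086 m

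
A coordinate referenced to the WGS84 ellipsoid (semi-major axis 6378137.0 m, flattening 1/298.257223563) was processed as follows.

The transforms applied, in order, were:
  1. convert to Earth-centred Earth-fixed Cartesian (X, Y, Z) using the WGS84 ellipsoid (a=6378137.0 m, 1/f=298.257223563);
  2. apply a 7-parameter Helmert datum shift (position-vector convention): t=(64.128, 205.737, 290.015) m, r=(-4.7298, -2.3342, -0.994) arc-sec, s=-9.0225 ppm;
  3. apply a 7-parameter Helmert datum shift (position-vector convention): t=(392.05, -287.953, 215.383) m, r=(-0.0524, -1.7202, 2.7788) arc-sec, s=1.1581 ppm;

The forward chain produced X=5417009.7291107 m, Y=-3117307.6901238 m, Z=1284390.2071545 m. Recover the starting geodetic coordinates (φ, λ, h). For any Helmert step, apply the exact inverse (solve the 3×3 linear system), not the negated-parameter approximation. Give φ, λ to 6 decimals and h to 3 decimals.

φ=11.683636°, λ=-29.921035°, h=2791.523 m

start: X=5417009.7291, Y=-3117307.6901, Z=1284390.2072 m
→ Helmert⁻¹: X=5416580.1220, Y=-3117089.4257, Z=1284127.3721
→ Helmert⁻¹: X=5416594.4147, Y=-3117326.6225, Z=1283716.1611
→ geod (Bowring, a=6378137.000): φ=11.68363600°, λ=-29.92103500°, h=2791.5230 m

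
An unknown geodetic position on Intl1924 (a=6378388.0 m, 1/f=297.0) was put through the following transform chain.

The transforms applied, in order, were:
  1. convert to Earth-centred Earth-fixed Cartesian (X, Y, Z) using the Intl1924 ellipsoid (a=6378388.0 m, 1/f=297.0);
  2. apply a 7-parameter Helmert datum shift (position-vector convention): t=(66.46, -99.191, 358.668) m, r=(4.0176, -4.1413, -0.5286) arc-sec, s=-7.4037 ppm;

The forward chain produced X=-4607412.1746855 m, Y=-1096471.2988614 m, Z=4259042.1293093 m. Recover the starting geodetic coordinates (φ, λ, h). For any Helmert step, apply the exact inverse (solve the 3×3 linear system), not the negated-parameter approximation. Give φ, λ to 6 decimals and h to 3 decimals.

φ=42.155187°, λ=-166.615702°, h=532.354 m

start: X=-4607412.1747, Y=-1096471.2989, Z=4259042.1293 m
→ Helmert⁻¹: X=-4607424.4308, Y=-1096309.0798, Z=4258828.8513
→ geod (Bowring, a=6378388.000): φ=42.15518700°, λ=-166.61570200°, h=532.3540 m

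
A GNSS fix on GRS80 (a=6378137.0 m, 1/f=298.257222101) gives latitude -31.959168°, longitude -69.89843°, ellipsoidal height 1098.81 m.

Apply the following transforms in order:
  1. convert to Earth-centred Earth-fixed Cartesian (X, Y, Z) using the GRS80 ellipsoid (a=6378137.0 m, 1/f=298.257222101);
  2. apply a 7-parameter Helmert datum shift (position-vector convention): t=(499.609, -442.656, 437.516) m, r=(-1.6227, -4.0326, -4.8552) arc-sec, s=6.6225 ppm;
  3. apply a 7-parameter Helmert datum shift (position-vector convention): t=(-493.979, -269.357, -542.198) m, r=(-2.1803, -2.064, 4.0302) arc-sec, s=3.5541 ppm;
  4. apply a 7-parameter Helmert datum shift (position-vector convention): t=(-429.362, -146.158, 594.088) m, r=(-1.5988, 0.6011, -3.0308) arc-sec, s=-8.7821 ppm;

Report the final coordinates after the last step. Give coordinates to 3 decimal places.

start: φ=-31.959168°, λ=-69.898430°, h=1098.810 m
→ ECEF (a=6378137.000, f=1/298.257222101): X=1861877.4581, Y=-5087387.3225, Z=-3357172.4752
→ Helmert 7p (PV): X=1862335.2814, Y=-5087933.9074, Z=-3356680.7679
→ Helmert 7p (PV): X=1861980.9235, Y=-5088220.4407, Z=-3357162.4786
→ Helmert 7p (PV): X=1861450.6617, Y=-5088375.2945, Z=-3356504.8943

X=1861450.662 m, Y=-5088375.295 m, Z=-3356504.894 m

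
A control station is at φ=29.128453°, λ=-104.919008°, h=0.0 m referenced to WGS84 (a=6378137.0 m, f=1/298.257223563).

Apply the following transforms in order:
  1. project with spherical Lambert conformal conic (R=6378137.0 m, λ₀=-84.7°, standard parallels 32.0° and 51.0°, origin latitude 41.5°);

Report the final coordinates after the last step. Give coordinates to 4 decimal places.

E=-1965985.6837 m, N=-1137069.3164 m

start: φ=29.128453°, λ=-104.919008°, h=0.000 m
→ lcc (R=6378137.0, λ₀=-84.7°): E=-1965985.6837, N=-1137069.3164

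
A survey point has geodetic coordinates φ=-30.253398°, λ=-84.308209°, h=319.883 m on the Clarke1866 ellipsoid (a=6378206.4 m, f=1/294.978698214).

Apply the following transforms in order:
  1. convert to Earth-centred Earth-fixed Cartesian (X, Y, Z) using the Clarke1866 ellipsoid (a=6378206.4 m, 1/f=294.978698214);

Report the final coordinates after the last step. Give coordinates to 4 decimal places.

start: φ=-30.253398°, λ=-84.308209°, h=319.883 m
→ ECEF (a=6378206.400, f=1/294.978698214): X=546917.1495, Y=-5487358.2432, Z=-3194656.7340

X=546917.1495 m, Y=-5487358.2432 m, Z=-3194656.7340 m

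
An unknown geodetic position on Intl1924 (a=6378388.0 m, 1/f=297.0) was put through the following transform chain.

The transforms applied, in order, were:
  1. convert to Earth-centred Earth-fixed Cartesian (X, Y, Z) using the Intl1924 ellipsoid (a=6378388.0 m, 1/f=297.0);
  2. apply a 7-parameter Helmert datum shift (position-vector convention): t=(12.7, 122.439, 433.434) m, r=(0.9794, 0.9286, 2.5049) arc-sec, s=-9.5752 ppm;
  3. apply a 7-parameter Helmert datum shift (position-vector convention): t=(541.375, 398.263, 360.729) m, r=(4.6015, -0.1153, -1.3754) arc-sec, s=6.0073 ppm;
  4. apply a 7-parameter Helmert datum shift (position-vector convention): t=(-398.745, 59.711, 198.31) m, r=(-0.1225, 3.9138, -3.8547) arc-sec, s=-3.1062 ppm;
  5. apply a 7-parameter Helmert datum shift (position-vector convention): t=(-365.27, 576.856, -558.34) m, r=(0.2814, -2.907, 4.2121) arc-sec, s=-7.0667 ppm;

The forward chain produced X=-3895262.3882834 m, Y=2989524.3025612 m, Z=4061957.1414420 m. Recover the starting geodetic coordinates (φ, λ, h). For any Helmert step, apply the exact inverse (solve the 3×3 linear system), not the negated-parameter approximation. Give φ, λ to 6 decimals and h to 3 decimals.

φ=39.789548°, λ=142.502608°, h=2087.178 m

start: X=-3895262.3883, Y=2989524.3026, Z=4061957.1414 m
→ Helmert⁻¹: X=-3894806.3473, Y=2989053.6464, Z=4062595.0039
→ Helmert⁻¹: X=-3894552.6379, Y=2988928.0254, Z=4062337.1900
→ Helmert⁻¹: X=-3895088.2717, Y=2988576.4520, Z=4061887.5657
→ Helmert⁻¹: X=-3895120.2598, Y=2988549.2159, Z=4061461.2951
→ geod (Bowring, a=6378388.000): φ=39.78954800°, λ=142.50260800°, h=2087.1780 m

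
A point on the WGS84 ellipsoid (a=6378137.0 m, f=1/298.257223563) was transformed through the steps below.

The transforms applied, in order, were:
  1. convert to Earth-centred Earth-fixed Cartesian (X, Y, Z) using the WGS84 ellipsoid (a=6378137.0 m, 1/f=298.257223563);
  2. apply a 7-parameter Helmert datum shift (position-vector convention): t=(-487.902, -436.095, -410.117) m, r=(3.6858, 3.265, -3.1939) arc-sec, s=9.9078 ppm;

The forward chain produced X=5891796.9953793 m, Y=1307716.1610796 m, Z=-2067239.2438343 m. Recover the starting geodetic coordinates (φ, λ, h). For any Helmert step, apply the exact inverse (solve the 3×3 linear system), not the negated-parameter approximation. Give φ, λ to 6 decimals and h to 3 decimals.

φ=-19.020330°, λ=12.517754°, h=3871.251 m

start: X=5891796.9954, Y=1307716.1611, Z=-2067239.2438 m
→ Helmert⁻¹: X=5892238.9765, Y=1308193.6024, Z=-2066738.7565
→ geod (Bowring, a=6378137.000): φ=-19.02033000°, λ=12.51775400°, h=3871.2510 m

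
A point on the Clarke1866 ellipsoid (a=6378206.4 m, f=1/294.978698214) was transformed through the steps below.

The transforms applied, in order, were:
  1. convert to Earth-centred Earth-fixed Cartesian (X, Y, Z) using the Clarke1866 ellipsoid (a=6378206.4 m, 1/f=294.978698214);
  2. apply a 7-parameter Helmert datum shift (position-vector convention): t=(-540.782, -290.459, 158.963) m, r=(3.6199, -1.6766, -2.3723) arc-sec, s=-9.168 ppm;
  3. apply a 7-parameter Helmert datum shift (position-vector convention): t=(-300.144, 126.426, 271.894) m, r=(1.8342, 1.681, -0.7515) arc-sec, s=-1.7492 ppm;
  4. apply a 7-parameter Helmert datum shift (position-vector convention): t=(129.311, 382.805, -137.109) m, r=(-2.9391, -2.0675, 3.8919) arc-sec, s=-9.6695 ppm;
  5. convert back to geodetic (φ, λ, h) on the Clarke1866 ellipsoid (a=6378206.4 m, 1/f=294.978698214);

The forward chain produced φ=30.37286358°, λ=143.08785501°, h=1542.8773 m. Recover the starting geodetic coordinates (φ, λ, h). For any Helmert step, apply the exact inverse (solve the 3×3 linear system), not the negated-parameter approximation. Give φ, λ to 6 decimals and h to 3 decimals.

φ=30.373807°, λ=143.084490°, h=921.346 m

start: φ=30.372864°, λ=143.087855°, h=1542.877 m
→ ECEF (a=6378206.400, f=1/294.978698214): X=-4404694.9726, Y=3308598.7647, Z=3206708.2851
→ Helmert⁻¹: X=-4404772.3091, Y=3308285.3635, Z=3206967.6946
→ Helmert⁻¹: X=-4404518.0555, Y=3308177.1917, Z=3206636.0963
→ Helmert⁻¹: X=-4404029.6379, Y=3308503.6043, Z=3206484.2648
→ geod (Bowring, a=6378206.400): φ=30.37380700°, λ=143.08449000°, h=921.3460 m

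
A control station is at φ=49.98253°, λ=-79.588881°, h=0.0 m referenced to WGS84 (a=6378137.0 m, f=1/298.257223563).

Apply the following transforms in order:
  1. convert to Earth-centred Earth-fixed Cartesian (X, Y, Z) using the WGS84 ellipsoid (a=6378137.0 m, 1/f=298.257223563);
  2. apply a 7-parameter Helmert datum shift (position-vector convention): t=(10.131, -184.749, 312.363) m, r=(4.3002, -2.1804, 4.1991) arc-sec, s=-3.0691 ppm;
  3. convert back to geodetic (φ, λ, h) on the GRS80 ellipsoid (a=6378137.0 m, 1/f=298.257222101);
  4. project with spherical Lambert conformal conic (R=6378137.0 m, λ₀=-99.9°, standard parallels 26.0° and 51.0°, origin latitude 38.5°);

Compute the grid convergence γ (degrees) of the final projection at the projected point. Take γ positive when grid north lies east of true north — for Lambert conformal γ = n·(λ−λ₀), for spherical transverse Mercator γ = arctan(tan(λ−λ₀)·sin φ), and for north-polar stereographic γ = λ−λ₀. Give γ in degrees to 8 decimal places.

12.74691873

start: φ=49.982530°, λ=-79.588881°, h=0.000 m
→ ECEF (a=6378137.000, f=1/298.257223563): X=742601.1512, Y=-4041697.8023, Z=4861539.7660
→ Helmert 7p (PV): X=742639.8924, Y=-4041956.3821, Z=4861760.7974
→ geod (Bowring, a=6378137.000): φ=49.98200852°, λ=-79.58900124°, h=337.3135 m
→ into lcc (λ₀=-99.9°): φ=49.98200852°, λ−λ₀=20.31099876°
convergence γ = 12.74691873°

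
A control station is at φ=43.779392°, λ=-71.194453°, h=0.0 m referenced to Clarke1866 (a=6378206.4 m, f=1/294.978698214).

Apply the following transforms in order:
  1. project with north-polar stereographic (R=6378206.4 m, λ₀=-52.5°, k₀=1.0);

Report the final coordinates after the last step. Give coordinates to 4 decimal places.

E=-1744848.2762 m, N=-5156575.9967 m

start: φ=43.779392°, λ=-71.194453°, h=0.000 m
→ stereo (R=6378206.4, λ₀=-52.5°): E=-1744848.2762, N=-5156575.9967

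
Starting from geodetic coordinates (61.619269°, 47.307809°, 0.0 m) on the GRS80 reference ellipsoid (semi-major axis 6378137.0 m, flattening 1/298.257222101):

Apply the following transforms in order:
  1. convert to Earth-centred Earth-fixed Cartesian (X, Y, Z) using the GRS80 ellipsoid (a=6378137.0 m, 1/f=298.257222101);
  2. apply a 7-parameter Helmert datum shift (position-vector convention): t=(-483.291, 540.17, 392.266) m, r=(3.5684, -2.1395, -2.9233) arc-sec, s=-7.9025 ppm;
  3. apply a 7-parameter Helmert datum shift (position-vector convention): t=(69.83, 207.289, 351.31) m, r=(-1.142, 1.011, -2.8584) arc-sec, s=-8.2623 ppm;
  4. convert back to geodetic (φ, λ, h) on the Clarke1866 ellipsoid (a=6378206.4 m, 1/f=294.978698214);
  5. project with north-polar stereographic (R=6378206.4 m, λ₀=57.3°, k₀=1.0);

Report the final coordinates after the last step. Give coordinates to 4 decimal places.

start: φ=61.619269°, λ=47.307809°, h=0.000 m
→ ECEF (a=6378137.000, f=1/298.257222101): X=2061026.2383, Y=2234123.6225, Z=5588471.4158
→ Helmert 7p (PV): X=2060500.3565, Y=2234520.2472, Z=5588879.5472
→ Helmert 7p (PV): X=2060611.5211, Y=2234711.4629, Z=5589162.2093
→ geod (Bowring, a=6378206.400): φ=61.62281219°, λ=47.32106750°, h=794.1465 m
→ stereo (R=6378206.4, λ₀=57.3°): E=-558876.4210, N=-3176374.9251

E=-558876.4210 m, N=-3176374.9251 m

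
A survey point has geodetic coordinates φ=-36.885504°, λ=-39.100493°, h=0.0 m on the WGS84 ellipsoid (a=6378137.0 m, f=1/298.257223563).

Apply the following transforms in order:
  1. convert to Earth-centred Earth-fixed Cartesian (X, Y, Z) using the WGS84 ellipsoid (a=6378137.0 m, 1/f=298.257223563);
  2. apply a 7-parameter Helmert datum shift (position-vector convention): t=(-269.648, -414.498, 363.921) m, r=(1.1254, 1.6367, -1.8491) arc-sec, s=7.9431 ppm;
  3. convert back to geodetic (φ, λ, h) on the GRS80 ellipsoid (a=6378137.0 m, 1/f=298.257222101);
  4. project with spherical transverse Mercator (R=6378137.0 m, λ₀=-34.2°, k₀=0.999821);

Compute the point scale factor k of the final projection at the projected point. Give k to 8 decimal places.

start: φ=-36.885504°, λ=-39.100493°, h=0.000 m
→ ECEF (a=6378137.000, f=1/298.257223563): X=3963730.0836, Y=-3221292.6916, Z=-3807237.7657
→ Helmert 7p (PV): X=3963432.8314, Y=-3221747.5377, Z=-3806953.1140
→ geod (Bowring, a=6378137.000): φ=-36.88314835°, λ=-39.10655554°, h=-125.8871 m
→ into tm (λ₀=-34.2°): φ=-36.88314835°, λ−λ₀=-4.90655554°
scale k = 1.00216899

1.00216899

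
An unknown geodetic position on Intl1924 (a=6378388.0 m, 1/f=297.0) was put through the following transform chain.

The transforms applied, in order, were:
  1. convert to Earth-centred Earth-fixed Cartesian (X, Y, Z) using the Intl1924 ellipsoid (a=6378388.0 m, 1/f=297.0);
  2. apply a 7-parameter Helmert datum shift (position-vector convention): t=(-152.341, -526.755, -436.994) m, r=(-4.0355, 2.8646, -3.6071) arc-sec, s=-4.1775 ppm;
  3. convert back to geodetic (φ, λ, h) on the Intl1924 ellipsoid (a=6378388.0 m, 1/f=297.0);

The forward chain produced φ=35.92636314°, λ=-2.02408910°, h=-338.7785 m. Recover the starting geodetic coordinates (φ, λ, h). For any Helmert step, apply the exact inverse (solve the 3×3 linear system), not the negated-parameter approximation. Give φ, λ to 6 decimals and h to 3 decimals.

start: φ=35.926363°, λ=-2.024089°, h=-338.779 m
→ ECEF (a=6378388.000, f=1/297.0): X=5167525.2846, Y=-182629.2444, Z=3721438.2662
→ Helmert⁻¹: X=5167650.7075, Y=-182085.6986, Z=3721959.0142
→ geod (Bowring, a=6378388.000): φ=35.92960200°, λ=-2.01802100°, h=52.7560 m

φ=35.929602°, λ=-2.018021°, h=52.756 m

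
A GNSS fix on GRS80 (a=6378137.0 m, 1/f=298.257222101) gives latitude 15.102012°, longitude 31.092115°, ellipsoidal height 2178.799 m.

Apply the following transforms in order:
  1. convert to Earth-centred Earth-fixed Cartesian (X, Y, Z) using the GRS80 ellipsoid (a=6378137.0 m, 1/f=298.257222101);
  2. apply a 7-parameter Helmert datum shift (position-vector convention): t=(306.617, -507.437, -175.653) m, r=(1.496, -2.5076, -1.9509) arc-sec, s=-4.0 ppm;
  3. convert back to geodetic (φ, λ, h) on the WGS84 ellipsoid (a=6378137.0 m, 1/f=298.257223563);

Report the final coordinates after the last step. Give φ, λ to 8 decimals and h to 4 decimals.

φ=15.10129476°, λ=31.08606076°, h=2108.2065 m

start: φ=15.102012°, λ=31.092115°, h=2178.799 m
→ ECEF (a=6378137.000, f=1/298.257222101): X=5276208.9809, Y=3181822.4898, Z=1651568.1261
→ Helmert 7p (PV): X=5276504.5091, Y=3181240.4436, Z=1651473.0875
→ geod (Bowring, a=6378137.000): φ=15.10129476°, λ=31.08606076°, h=2108.2065 m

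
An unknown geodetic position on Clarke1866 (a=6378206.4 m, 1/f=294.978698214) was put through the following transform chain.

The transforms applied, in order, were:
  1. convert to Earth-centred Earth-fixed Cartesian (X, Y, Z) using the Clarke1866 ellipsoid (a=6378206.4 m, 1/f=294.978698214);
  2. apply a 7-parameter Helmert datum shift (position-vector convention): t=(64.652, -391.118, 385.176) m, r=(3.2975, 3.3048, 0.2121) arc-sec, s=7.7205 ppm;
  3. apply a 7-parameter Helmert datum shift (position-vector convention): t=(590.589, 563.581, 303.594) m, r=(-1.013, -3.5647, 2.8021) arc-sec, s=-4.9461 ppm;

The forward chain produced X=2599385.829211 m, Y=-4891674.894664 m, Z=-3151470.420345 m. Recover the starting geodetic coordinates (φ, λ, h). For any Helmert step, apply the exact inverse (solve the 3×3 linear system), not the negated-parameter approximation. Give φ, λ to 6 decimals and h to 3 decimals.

start: X=2599385.8292, Y=-4891674.8947, Z=-3151470.4203 m
→ Helmert⁻¹: X=2598687.1618, Y=-4892282.4971, Z=-3151858.5411
→ Helmert⁻¹: X=2598647.9203, Y=-4891906.6754, Z=-3152099.5390
→ geod (Bowring, a=6378206.400): φ=-29.80933200°, λ=-62.02214700°, h=442.2490 m

φ=-29.809332°, λ=-62.022147°, h=442.249 m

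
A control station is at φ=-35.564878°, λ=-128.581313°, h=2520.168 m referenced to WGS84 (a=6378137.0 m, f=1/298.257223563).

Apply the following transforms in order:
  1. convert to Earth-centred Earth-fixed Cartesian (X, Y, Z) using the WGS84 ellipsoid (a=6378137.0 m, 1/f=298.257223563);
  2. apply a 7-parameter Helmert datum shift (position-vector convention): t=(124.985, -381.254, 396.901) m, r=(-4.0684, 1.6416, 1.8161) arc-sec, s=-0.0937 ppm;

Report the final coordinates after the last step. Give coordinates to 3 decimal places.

X=-3240395.413 m, Y=-4062536.870 m, Z=-3689988.441 m

start: φ=-35.564878°, λ=-128.581313°, h=2520.168 m
→ ECEF (a=6378137.000, f=1/298.257223563): X=-3240527.0955, Y=-4062054.6725, Z=-3690491.5986
→ Helmert 7p (PV): X=-3240395.4132, Y=-4062536.8696, Z=-3689988.4409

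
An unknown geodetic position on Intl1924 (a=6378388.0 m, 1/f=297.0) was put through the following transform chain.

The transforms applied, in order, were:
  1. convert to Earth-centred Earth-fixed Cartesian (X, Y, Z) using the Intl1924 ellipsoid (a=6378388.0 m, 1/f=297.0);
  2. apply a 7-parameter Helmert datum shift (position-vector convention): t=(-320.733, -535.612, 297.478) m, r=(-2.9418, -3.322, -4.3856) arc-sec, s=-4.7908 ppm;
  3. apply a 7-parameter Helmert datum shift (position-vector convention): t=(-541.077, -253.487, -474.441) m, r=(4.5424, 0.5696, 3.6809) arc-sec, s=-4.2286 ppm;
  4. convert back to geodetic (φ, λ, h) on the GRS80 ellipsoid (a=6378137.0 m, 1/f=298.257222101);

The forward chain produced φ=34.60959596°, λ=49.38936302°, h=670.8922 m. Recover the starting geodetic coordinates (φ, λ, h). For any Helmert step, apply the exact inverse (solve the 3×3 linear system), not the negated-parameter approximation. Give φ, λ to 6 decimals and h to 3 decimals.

φ=34.604901°, λ=49.387827°, h=1561.759 m

start: φ=34.609596°, λ=49.389363°, h=670.892 m
→ ECEF (a=6378137.000, f=1/298.257222101): X=3421014.6339, Y=3989866.9339, Z=3602685.9213
→ Helmert⁻¹: X=3421631.4358, Y=3990155.5809, Z=3603097.1756
→ Helmert⁻¹: X=3421941.7371, Y=3990731.6846, Z=3602818.7626
→ geod (Bowring, a=6378388.000): φ=34.60490100°, λ=49.38782700°, h=1561.7590 m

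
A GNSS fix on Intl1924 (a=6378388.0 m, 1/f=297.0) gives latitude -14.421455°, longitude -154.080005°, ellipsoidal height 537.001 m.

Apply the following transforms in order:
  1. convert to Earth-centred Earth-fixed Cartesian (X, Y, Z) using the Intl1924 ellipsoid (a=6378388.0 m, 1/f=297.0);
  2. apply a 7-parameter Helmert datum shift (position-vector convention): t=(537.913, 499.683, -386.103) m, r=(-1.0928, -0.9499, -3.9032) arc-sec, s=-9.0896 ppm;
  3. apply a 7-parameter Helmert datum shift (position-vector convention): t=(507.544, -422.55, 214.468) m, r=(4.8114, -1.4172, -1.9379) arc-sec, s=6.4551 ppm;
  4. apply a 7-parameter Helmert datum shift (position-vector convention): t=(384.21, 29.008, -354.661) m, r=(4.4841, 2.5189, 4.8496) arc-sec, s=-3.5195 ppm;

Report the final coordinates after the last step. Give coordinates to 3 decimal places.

X=-5556167.343 m, Y=-2700818.762 m, Z=-1578957.292 m

start: φ=-14.421455°, λ=-154.080005°, h=537.001 m
→ ECEF (a=6378388.000, f=1/297.0): X=-5557617.0655, Y=-2701031.0434, Z=-1578337.3951
→ Helmert 7p (PV): X=-5557072.4793, Y=-2700410.0040, Z=-1578720.4355
→ Helmert 7p (PV): X=-5556615.3307, Y=-2700760.9492, Z=-1578617.3310
→ Helmert 7p (PV): X=-5556167.3433, Y=-2700818.7617, Z=-1578957.2922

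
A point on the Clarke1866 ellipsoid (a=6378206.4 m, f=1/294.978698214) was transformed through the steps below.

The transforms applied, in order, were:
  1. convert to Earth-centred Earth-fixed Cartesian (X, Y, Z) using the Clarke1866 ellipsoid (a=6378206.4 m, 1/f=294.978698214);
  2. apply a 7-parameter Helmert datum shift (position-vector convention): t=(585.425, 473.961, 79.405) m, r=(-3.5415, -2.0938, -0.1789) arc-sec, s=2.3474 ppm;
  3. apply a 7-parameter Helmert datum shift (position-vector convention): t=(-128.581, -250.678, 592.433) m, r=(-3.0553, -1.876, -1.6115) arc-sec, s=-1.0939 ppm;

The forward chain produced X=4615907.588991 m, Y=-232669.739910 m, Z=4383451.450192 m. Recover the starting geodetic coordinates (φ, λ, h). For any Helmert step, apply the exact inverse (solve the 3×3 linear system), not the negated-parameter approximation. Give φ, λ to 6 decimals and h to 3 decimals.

φ=43.675532°, λ=-2.889848°, h=1147.324 m

start: X=4615907.5890, Y=-232669.7399, Z=4383451.4502 m
→ Helmert⁻¹: X=4616082.8977, Y=-232448.1723, Z=4382818.3847
→ Helmert⁻¹: X=4615531.3291, Y=-232992.8325, Z=4382677.8389
→ geod (Bowring, a=6378206.400): φ=43.67553200°, λ=-2.88984800°, h=1147.3240 m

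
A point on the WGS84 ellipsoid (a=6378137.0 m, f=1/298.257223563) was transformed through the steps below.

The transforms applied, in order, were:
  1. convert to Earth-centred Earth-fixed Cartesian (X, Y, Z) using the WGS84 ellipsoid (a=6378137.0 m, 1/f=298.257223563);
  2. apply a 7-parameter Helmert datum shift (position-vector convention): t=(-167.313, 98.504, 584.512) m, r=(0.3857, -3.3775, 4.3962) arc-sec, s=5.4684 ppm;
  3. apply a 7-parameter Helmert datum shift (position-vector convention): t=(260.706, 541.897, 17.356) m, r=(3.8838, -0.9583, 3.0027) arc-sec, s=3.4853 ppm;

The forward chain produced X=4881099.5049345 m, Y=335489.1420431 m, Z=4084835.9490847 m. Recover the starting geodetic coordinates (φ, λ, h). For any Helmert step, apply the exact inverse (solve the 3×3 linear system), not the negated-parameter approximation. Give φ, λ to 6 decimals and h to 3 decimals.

φ=40.043127°, λ=3.923343°, h=3785.222 m

start: X=4881099.5049, Y=335489.1420, Z=4084835.9491 m
→ Helmert⁻¹: X=4880845.6416, Y=334951.9378, Z=4084775.3732
→ Helmert⁻¹: X=4881060.2734, Y=334755.2077, Z=4084087.9760
→ geod (Bowring, a=6378137.000): φ=40.04312700°, λ=3.92334300°, h=3785.2220 m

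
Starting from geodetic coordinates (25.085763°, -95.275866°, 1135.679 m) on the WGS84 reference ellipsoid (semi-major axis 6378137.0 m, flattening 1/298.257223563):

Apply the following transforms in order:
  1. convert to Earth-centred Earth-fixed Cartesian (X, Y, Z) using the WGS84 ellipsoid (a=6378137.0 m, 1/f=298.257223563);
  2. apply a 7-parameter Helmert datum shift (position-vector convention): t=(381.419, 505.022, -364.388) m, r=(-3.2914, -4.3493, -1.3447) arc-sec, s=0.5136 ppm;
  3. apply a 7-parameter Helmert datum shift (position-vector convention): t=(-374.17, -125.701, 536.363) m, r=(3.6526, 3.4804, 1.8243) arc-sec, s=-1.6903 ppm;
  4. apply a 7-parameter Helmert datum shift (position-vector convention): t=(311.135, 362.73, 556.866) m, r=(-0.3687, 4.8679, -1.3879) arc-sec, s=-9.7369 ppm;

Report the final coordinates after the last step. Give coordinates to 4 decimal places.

X=-531220.6735 m, Y=-5755722.7301 m, Z=2688873.1438 m

start: φ=25.085763°, λ=-95.275866°, h=1135.679 m
→ ECEF (a=6378137.000, f=1/298.257223563): X=-531571.6225, Y=-5756530.0473, Z=2688163.1222
→ Helmert 7p (PV): X=-531284.6876, Y=-5755981.6209, Z=2687880.7640
→ Helmert 7p (PV): X=-531561.6974, Y=-5756149.8892, Z=2688319.6198
→ Helmert 7p (PV): X=-531220.6735, Y=-5755722.7301, Z=2688873.1438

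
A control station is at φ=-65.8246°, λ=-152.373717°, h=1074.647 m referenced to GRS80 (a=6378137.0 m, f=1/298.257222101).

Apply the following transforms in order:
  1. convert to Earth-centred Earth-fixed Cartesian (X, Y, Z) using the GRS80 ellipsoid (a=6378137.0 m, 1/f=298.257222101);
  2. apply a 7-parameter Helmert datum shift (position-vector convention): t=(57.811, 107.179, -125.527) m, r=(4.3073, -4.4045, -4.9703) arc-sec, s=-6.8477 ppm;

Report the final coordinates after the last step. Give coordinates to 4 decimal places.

X=-2320946.0722 m, Y=-1214512.8269 m, Z=-5797106.3521 m

start: φ=-65.824600°, λ=-152.373717°, h=1074.647 m
→ ECEF (a=6378137.000, f=1/298.257222101): X=-2321114.2898, Y=-1214805.3085, Z=-5796945.5891
→ Helmert 7p (PV): X=-2320946.0722, Y=-1214512.8269, Z=-5797106.3521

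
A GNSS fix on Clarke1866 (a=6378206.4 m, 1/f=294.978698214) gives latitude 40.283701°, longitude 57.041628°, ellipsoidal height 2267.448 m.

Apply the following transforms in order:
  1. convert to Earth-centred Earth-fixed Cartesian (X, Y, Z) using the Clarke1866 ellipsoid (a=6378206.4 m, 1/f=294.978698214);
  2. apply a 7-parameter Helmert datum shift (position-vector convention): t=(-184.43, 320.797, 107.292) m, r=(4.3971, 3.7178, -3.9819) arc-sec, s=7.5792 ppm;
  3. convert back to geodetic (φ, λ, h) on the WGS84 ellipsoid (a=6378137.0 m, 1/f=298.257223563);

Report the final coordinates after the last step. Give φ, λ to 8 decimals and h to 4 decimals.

start: φ=40.283701°, λ=57.041628°, h=2267.448 m
→ ECEF (a=6378206.400, f=1/294.978698214): X=2651740.3378, Y=4089824.2735, Z=4103334.6425
→ Helmert 7p (PV): X=2651728.9204, Y=4090037.4019, Z=4103512.4246
→ geod (Bowring, a=6378137.000): φ=40.28180552°, λ=57.04310350°, h=2484.2173 m

φ=40.28180552°, λ=57.04310350°, h=2484.2173 m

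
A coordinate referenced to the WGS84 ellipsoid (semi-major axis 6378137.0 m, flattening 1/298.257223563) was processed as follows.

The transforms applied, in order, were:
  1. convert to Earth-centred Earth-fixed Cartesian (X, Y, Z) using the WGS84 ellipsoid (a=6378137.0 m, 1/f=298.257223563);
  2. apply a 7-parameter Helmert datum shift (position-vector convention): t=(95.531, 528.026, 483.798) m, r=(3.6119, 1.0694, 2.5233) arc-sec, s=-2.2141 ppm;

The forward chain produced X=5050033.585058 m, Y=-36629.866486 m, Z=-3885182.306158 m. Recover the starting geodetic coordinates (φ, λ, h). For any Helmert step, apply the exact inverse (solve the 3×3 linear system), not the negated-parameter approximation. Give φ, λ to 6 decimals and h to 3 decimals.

start: X=5050033.5851, Y=-36629.8665, Z=-3885182.3062 m
→ Helmert⁻¹: X=5049968.9245, Y=-37287.7941, Z=-3885647.8724
→ geod (Bowring, a=6378137.000): φ=-37.76147100°, λ=-0.42305100°, h=1797.3050 m

φ=-37.761471°, λ=-0.423051°, h=1797.305 m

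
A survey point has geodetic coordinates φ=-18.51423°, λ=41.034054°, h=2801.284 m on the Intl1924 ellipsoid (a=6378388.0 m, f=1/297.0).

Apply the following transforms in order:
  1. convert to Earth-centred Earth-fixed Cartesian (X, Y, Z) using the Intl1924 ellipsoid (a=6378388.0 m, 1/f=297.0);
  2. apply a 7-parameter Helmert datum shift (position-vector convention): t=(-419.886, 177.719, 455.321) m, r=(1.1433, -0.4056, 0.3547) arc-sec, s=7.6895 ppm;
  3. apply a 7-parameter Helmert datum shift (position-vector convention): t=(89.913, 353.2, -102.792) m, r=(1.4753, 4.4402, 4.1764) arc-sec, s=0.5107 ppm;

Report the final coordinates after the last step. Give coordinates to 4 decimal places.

start: φ=-18.514230°, λ=41.034054°, h=2801.284 m
→ ECEF (a=6378388.000, f=1/297.0): X=4565881.4412, Y=3973827.0707, Z=-2013350.0859
→ Helmert 7p (PV): X=4565493.7901, Y=3974054.3580, Z=-2012879.2415
→ Helmert 7p (PV): X=4565462.2383, Y=3974516.4257, Z=-2013052.9173

X=4565462.2383 m, Y=3974516.4257 m, Z=-2013052.9173 m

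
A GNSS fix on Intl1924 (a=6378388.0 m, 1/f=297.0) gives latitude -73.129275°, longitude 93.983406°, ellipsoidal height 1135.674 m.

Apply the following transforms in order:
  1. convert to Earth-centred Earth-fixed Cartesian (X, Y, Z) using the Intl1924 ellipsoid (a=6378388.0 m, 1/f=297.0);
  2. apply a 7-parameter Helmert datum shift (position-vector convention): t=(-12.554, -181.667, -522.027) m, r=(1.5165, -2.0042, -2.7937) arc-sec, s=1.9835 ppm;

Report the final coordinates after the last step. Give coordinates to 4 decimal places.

X=-128940.0779 m, Y=1852529.0058 m, Z=-6083198.5106 m

start: φ=-73.129275°, λ=93.983406°, h=1135.674 m
→ ECEF (a=6378388.000, f=1/297.0): X=-129011.4642, Y=1852660.5295, Z=-6082676.7862
→ Helmert 7p (PV): X=-128940.0779, Y=1852529.0058, Z=-6083198.5106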